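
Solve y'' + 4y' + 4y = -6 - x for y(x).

y = -5/4 - x/4 + C1*exp(-2*x) + C2*x*exp(-2*x)

Characteristic equation r² + 4r + 4 = 0 has discriminant (4)² - 4·(4) = 0, so r = -2 is a repeated root.
Hence y_h = (C1 + C2*x)*exp(-2*x).
For the particular solution try y_p = A0 + A1*x. Substituting and matching coefficients of each power of x gives A0 = -5/4, A1 = -1/4, so y_p = -5/4 - x/4.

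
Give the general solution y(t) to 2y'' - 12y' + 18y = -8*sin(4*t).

Divide through by 2: y'' - 6y' + 9y = -4*sin(4*t).
Characteristic equation r² - 6r + 9 = 0 has discriminant (-6)² - 4·(9) = 0, so r = 3 is a repeated root.
Hence y_h = (C1 + C2*t)*exp(3*t).
Try y_p = A*cos(4*t) + B*sin(4*t). Substituting and equating the coefficients of cos(4t) and sin(4t) gives A = -96/625, B = 28/625, so y_p = -96*cos(4*t)/625 + 28*sin(4*t)/625.

y = -96*cos(4*t)/625 + 28*sin(4*t)/625 + C1*exp(3*t) + C2*t*exp(3*t)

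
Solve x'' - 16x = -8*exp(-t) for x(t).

x = 8*exp(-t)/15 + C1*exp(4*t) + C2*exp(-4*t)

Characteristic equation r² - 16 = 0 factors as (r - 4)(r + 4) = 0, so r = 4, -4.
Hence x_h = C1*exp(4*t) + C2*exp(-4*t).
Try x_p = A*exp(-t). Substituting into the equation and dividing by exp(-t) gives A = 8/15, so x_p = 8*exp(-t)/15.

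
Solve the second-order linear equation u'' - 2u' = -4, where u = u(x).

Characteristic equation r² - 2r = 0 factors as (r - 2)r = 0, so r = 2, 0.
Hence u_h = C1*exp(2*x) + C2.
Since 0 is a characteristic root (multiplicity 1), multiply the polynomial trial by x: try u_p = A0*x. Substituting and matching coefficients of each power of x gives A0 = 2, so u_p = 2*x.

u = C2 + 2*x + C1*exp(2*x)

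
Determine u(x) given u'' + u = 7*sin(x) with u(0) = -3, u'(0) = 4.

u = -3*cos(x) + 15*sin(x)/2 - 7*x*cos(x)/2

Characteristic equation r² + 1 = 0 has discriminant (0)² - 4·(1) = -4 < 0, so r = ± i.
Hence u_h = C1*cos(x) + C2*sin(x).
Since ±1i are characteristic roots, multiply the trial by x. Try u_p = x*(A*cos(x) + B*sin(x)). Substituting and equating the coefficients of cos(x) and sin(x) gives A = -7/2, B = 0, so u_p = -7*x*cos(x)/2.
General solution: u = C1*cos(x) + C2*sin(x) - 7*x*cos(x)/2.
Apply the initial conditions: u(0) = C1 = -3 and u'(0) = -7/2 + C2 = 4. Solving gives C1 = -3, C2 = 15/2.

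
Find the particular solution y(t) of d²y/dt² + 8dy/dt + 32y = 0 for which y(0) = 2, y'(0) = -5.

y = 2*cos(4*t)*exp(-4*t) + 3*exp(-4*t)*sin(4*t)/4

Characteristic equation r² + 8r + 32 = 0 has discriminant (8)² - 4·(32) = -64 < 0, so r = -4 ± 4i.
Hence y_h = C1*cos(4*t)*exp(-4*t) + C2*exp(-4*t)*sin(4*t).
Apply the initial conditions: y(0) = C1 = 2 and y'(0) = -4*C1 + 4*C2 = -5. Solving gives C1 = 2, C2 = 3/4.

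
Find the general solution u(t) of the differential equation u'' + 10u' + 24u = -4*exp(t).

u = -4*exp(t)/35 + C1*exp(-6*t) + C2*exp(-4*t)

Characteristic equation r² + 10r + 24 = 0 factors as (r + 6)(r + 4) = 0, so r = -6, -4.
Hence u_h = C1*exp(-6*t) + C2*exp(-4*t).
Try u_p = A*exp(t). Substituting into the equation and dividing by exp(t) gives A = -4/35, so u_p = -4*exp(t)/35.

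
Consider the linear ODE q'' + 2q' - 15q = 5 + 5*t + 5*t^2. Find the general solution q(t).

Characteristic equation r² + 2r - 15 = 0 factors as (r - 3)(r + 5) = 0, so r = 3, -5.
Hence q_h = C1*exp(3*t) + C2*exp(-5*t).
For the particular solution try q_p = A0 + A1*t + A2*t^2. Substituting and matching coefficients of each power of t gives A0 = -293/675, A1 = -19/45, A2 = -1/3, so q_p = -293/675 - 19*t/45 - t^2/3.

q = -293/675 - 19*t/45 - t**2/3 + C1*exp(3*t) + C2*exp(-5*t)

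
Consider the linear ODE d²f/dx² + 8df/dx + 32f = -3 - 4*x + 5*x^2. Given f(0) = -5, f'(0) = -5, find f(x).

Characteristic equation r² + 8r + 32 = 0 has discriminant (8)² - 4·(32) = -64 < 0, so r = -4 ± 4i.
Hence f_h = C1*cos(4*x)*exp(-4*x) + C2*exp(-4*x)*sin(4*x).
For the particular solution try f_p = A0 + A1*x + A2*x^2. Substituting and matching coefficients of each power of x gives A0 = -27/512, A1 = -13/64, A2 = 5/32, so f_p = -27/512 - 13*x/64 + 5*x^2/32.
General solution: f = -27/512 - 13*x/64 + 5*x^2/32 + C1*cos(4*x)*exp(-4*x) + C2*exp(-4*x)*sin(4*x).
Apply the initial conditions: f(0) = -27/512 + C1 = -5 and f'(0) = -13/64 - 4*C1 + 4*C2 = -5. Solving gives C1 = -2533/512, C2 = -3147/512.

f = -27/512 - 13*x/64 + 5*x**2/32 - 3147*exp(-4*x)*sin(4*x)/512 - 2533*cos(4*x)*exp(-4*x)/512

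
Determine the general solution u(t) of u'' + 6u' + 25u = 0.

u = C1*cos(4*t)*exp(-3*t) + C2*exp(-3*t)*sin(4*t)

Characteristic equation r² + 6r + 25 = 0 has discriminant (6)² - 4·(25) = -64 < 0, so r = -3 ± 4i.
Hence u_h = C1*cos(4*t)*exp(-3*t) + C2*exp(-3*t)*sin(4*t).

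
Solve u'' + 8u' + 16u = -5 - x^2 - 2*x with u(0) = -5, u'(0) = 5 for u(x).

u = -35/128 - 605*exp(-4*x)/128 - x/16 - x**2/16 - 443*x*exp(-4*x)/32

Characteristic equation r² + 8r + 16 = 0 has discriminant (8)² - 4·(16) = 0, so r = -4 is a repeated root.
Hence u_h = (C1 + C2*x)*exp(-4*x).
For the particular solution try u_p = A0 + A1*x + A2*x^2. Substituting and matching coefficients of each power of x gives A0 = -35/128, A1 = -1/16, A2 = -1/16, so u_p = -35/128 - x/16 - x^2/16.
General solution: u = -35/128 - x/16 - x^2/16 + C1*exp(-4*x) + C2*x*exp(-4*x).
Apply the initial conditions: u(0) = -35/128 + C1 = -5 and u'(0) = -1/16 + C2 - 4*C1 = 5. Solving gives C1 = -605/128, C2 = -443/32.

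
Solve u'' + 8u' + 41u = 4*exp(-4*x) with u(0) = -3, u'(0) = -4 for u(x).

u = 4*exp(-4*x)/25 - 79*cos(5*x)*exp(-4*x)/25 - 16*exp(-4*x)*sin(5*x)/5

Characteristic equation r² + 8r + 41 = 0 has discriminant (8)² - 4·(41) = -100 < 0, so r = -4 ± 5i.
Hence u_h = C1*cos(5*x)*exp(-4*x) + C2*exp(-4*x)*sin(5*x).
Try u_p = A*exp(-4*x). Substituting into the equation and dividing by exp(-4*x) gives A = 4/25, so u_p = 4*exp(-4*x)/25.
General solution: u = 4*exp(-4*x)/25 + C1*cos(5*x)*exp(-4*x) + C2*exp(-4*x)*sin(5*x).
Apply the initial conditions: u(0) = 4/25 + C1 = -3 and u'(0) = -16/25 - 4*C1 + 5*C2 = -4. Solving gives C1 = -79/25, C2 = -16/5.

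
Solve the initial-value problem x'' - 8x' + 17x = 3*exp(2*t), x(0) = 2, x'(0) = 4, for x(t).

Characteristic equation r² - 8r + 17 = 0 has discriminant (-8)² - 4·(17) = -4 < 0, so r = 4 ± i.
Hence x_h = C1*cos(t)*exp(4*t) + C2*exp(4*t)*sin(t).
Try x_p = A*exp(2*t). Substituting into the equation and dividing by exp(2*t) gives A = 3/5, so x_p = 3*exp(2*t)/5.
General solution: x = 3*exp(2*t)/5 + C1*cos(t)*exp(4*t) + C2*exp(4*t)*sin(t).
Apply the initial conditions: x(0) = 3/5 + C1 = 2 and x'(0) = 6/5 + C2 + 4*C1 = 4. Solving gives C1 = 7/5, C2 = -14/5.

x = 3*exp(2*t)/5 - 14*exp(4*t)*sin(t)/5 + 7*cos(t)*exp(4*t)/5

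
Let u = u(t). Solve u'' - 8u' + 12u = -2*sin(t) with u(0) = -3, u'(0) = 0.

Characteristic equation r² - 8r + 12 = 0 factors as (r - 2)(r - 6) = 0, so r = 2, 6.
Hence u_h = C1*exp(2*t) + C2*exp(6*t).
Try u_p = A*cos(t) + B*sin(t). Substituting and equating the coefficients of cos(t) and sin(t) gives A = -16/185, B = -22/185, so u_p = -22*sin(t)/185 - 16*cos(t)/185.
General solution: u = -22*sin(t)/185 - 16*cos(t)/185 + C1*exp(2*t) + C2*exp(6*t).
Apply the initial conditions: u(0) = -16/185 + C1 + C2 = -3 and u'(0) = -22/185 + 2*C1 + 6*C2 = 0. Solving gives C1 = -22/5, C2 = 55/37.

u = -22*exp(2*t)/5 - 22*sin(t)/185 - 16*cos(t)/185 + 55*exp(6*t)/37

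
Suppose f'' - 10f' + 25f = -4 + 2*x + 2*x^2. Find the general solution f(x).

f = -68/625 + 2*x**2/25 + 18*x/125 + C1*exp(5*x) + C2*x*exp(5*x)

Characteristic equation r² - 10r + 25 = 0 has discriminant (-10)² - 4·(25) = 0, so r = 5 is a repeated root.
Hence f_h = (C1 + C2*x)*exp(5*x).
For the particular solution try f_p = A0 + A1*x + A2*x^2. Substituting and matching coefficients of each power of x gives A0 = -68/625, A1 = 18/125, A2 = 2/25, so f_p = -68/625 + 2*x^2/25 + 18*x/125.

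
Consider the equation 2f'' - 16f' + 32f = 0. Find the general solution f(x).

f = C1*exp(4*x) + C2*x*exp(4*x)

Divide through by 2: f'' - 8f' + 16f = 0.
Characteristic equation r² - 8r + 16 = 0 has discriminant (-8)² - 4·(16) = 0, so r = 4 is a repeated root.
Hence f_h = (C1 + C2*x)*exp(4*x).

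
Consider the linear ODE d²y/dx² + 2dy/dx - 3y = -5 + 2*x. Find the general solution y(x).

y = 11/9 - 2*x/3 + C1*exp(x) + C2*exp(-3*x)

Characteristic equation r² + 2r - 3 = 0 factors as (r - 1)(r + 3) = 0, so r = 1, -3.
Hence y_h = C1*exp(x) + C2*exp(-3*x).
For the particular solution try y_p = A0 + A1*x. Substituting and matching coefficients of each power of x gives A0 = 11/9, A1 = -2/3, so y_p = 11/9 - 2*x/3.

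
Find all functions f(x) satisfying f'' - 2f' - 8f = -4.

f = 1/2 + C1*exp(4*x) + C2*exp(-2*x)

Characteristic equation r² - 2r - 8 = 0 factors as (r - 4)(r + 2) = 0, so r = 4, -2.
Hence f_h = C1*exp(4*x) + C2*exp(-2*x).
For the particular solution try f_p = A0. Substituting and matching coefficients of each power of x gives A0 = 1/2, so f_p = 1/2.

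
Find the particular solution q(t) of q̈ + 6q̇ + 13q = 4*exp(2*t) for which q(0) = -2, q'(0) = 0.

q = 4*exp(2*t)/29 - 97*exp(-3*t)*sin(2*t)/29 - 62*cos(2*t)*exp(-3*t)/29

Characteristic equation r² + 6r + 13 = 0 has discriminant (6)² - 4·(13) = -16 < 0, so r = -3 ± 2i.
Hence q_h = C1*cos(2*t)*exp(-3*t) + C2*exp(-3*t)*sin(2*t).
Try q_p = A*exp(2*t). Substituting into the equation and dividing by exp(2*t) gives A = 4/29, so q_p = 4*exp(2*t)/29.
General solution: q = 4*exp(2*t)/29 + C1*cos(2*t)*exp(-3*t) + C2*exp(-3*t)*sin(2*t).
Apply the initial conditions: q(0) = 4/29 + C1 = -2 and q'(0) = 8/29 - 3*C1 + 2*C2 = 0. Solving gives C1 = -62/29, C2 = -97/29.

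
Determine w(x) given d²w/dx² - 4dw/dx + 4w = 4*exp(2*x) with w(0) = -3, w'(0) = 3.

w = -3*exp(2*x) + 2*x**2*exp(2*x) + 9*x*exp(2*x)

Characteristic equation r² - 4r + 4 = 0 has discriminant (-4)² - 4·(4) = 0, so r = 2 is a repeated root.
Hence w_h = (C1 + C2*x)*exp(2*x).
Since exp(2*x) solves the homogeneous equation (r = 2 is a root of multiplicity 2), multiply the trial by x^2. Try w_p = A*x^2*exp(2*x). Substituting into the equation and dividing by exp(2*x) gives A = 2, so w_p = 2*x^2*exp(2*x).
General solution: w = C1*exp(2*x) + 2*x^2*exp(2*x) + C2*x*exp(2*x).
Apply the initial conditions: w(0) = C1 = -3 and w'(0) = C2 + 2*C1 = 3. Solving gives C1 = -3, C2 = 9.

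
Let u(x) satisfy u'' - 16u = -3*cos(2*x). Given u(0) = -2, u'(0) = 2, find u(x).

Characteristic equation r² - 16 = 0 factors as (r + 4)(r - 4) = 0, so r = -4, 4.
Hence u_h = C1*exp(-4*x) + C2*exp(4*x).
Try u_p = A*cos(2*x) + B*sin(2*x). Substituting and equating the coefficients of cos(2x) and sin(2x) gives A = 3/20, B = 0, so u_p = 3*cos(2*x)/20.
General solution: u = 3*cos(2*x)/20 + C1*exp(-4*x) + C2*exp(4*x).
Apply the initial conditions: u(0) = 3/20 + C1 + C2 = -2 and u'(0) = -4*C1 + 4*C2 = 2. Solving gives C1 = -53/40, C2 = -33/40.

u = -53*exp(-4*x)/40 - 33*exp(4*x)/40 + 3*cos(2*x)/20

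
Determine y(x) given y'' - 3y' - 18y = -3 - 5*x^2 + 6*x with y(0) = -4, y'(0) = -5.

Characteristic equation r² - 3r - 18 = 0 factors as (r - 6)(r + 3) = 0, so r = 6, -3.
Hence y_h = C1*exp(6*x) + C2*exp(-3*x).
For the particular solution try y_p = A0 + A1*x + A2*x^2. Substituting and matching coefficients of each power of x gives A0 = 29/108, A1 = -23/54, A2 = 5/18, so y_p = 29/108 - 23*x/54 + 5*x^2/18.
General solution: y = 29/108 - 23*x/54 + 5*x^2/18 + C1*exp(6*x) + C2*exp(-3*x).
Apply the initial conditions: y(0) = 29/108 + C1 + C2 = -4 and y'(0) = -23/54 - 3*C2 + 6*C1 = -5. Solving gives C1 = -1877/972, C2 = -568/243.

y = 29/108 - 1877*exp(6*x)/972 - 568*exp(-3*x)/243 - 23*x/54 + 5*x**2/18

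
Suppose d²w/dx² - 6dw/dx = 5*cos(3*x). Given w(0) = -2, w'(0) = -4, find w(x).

w = -4/3 - 5*exp(6*x)/9 - 2*sin(3*x)/9 - cos(3*x)/9

Characteristic equation r² - 6r = 0 factors as (r - 6)r = 0, so r = 6, 0.
Hence w_h = C1*exp(6*x) + C2.
Try w_p = A*cos(3*x) + B*sin(3*x). Substituting and equating the coefficients of cos(3x) and sin(3x) gives A = -1/9, B = -2/9, so w_p = -2*sin(3*x)/9 - cos(3*x)/9.
General solution: w = C2 - 2*sin(3*x)/9 - cos(3*x)/9 + C1*exp(6*x).
Apply the initial conditions: w(0) = -1/9 + C1 + C2 = -2 and w'(0) = -2/3 + 6*C1 = -4. Solving gives C1 = -5/9, C2 = -4/3.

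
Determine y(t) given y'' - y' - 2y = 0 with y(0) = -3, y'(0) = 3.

Characteristic equation r² - r - 2 = 0 factors as (r + 1)(r - 2) = 0, so r = -1, 2.
Hence y_h = C1*exp(-t) + C2*exp(2*t).
Apply the initial conditions: y(0) = C1 + C2 = -3 and y'(0) = -C1 + 2*C2 = 3. Solving gives C1 = -3, C2 = 0.

y = -3*exp(-t)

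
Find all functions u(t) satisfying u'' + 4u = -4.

Characteristic equation r² + 4 = 0 has discriminant (0)² - 4·(4) = -16 < 0, so r = ± 2i.
Hence u_h = C1*cos(2*t) + C2*sin(2*t).
For the particular solution try u_p = A0. Substituting and matching coefficients of each power of t gives A0 = -1, so u_p = -1.

u = -1 + C1*cos(2*t) + C2*sin(2*t)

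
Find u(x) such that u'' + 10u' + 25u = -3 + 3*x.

Characteristic equation r² + 10r + 25 = 0 has discriminant (10)² - 4·(25) = 0, so r = -5 is a repeated root.
Hence u_h = (C1 + C2*x)*exp(-5*x).
For the particular solution try u_p = A0 + A1*x. Substituting and matching coefficients of each power of x gives A0 = -21/125, A1 = 3/25, so u_p = -21/125 + 3*x/25.

u = -21/125 + 3*x/25 + C1*exp(-5*x) + C2*x*exp(-5*x)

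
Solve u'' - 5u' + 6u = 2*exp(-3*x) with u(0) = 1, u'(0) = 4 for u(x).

Characteristic equation r² - 5r + 6 = 0 factors as (r - 3)(r - 2) = 0, so r = 3, 2.
Hence u_h = C1*exp(3*x) + C2*exp(2*x).
Try u_p = A*exp(-3*x). Substituting into the equation and dividing by exp(-3*x) gives A = 1/15, so u_p = exp(-3*x)/15.
General solution: u = exp(-3*x)/15 + C1*exp(3*x) + C2*exp(2*x).
Apply the initial conditions: u(0) = 1/15 + C1 + C2 = 1 and u'(0) = -1/5 + 2*C2 + 3*C1 = 4. Solving gives C1 = 7/3, C2 = -7/5.

u = -7*exp(2*x)/5 + exp(-3*x)/15 + 7*exp(3*x)/3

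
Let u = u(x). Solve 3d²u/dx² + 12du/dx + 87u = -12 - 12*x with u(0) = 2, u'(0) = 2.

u = -100/841 - 4*x/29 + 1782*cos(5*x)*exp(-2*x)/841 + 5362*exp(-2*x)*sin(5*x)/4205

Divide through by 3: u'' + 4u' + 29u = -4 - 4*x.
Characteristic equation r² + 4r + 29 = 0 has discriminant (4)² - 4·(29) = -100 < 0, so r = -2 ± 5i.
Hence u_h = C1*cos(5*x)*exp(-2*x) + C2*exp(-2*x)*sin(5*x).
For the particular solution try u_p = A0 + A1*x. Substituting and matching coefficients of each power of x gives A0 = -100/841, A1 = -4/29, so u_p = -100/841 - 4*x/29.
General solution: u = -100/841 - 4*x/29 + C1*cos(5*x)*exp(-2*x) + C2*exp(-2*x)*sin(5*x).
Apply the initial conditions: u(0) = -100/841 + C1 = 2 and u'(0) = -4/29 - 2*C1 + 5*C2 = 2. Solving gives C1 = 1782/841, C2 = 5362/4205.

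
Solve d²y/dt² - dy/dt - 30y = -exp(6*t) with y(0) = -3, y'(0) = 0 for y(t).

Characteristic equation r² - r - 30 = 0 factors as (r - 6)(r + 5) = 0, so r = 6, -5.
Hence y_h = C1*exp(6*t) + C2*exp(-5*t).
Since exp(6*t) solves the homogeneous equation (r = 6 is a root of multiplicity 1), multiply the trial by t. Try y_p = A*t*exp(6*t). Substituting into the equation and dividing by exp(6*t) gives A = -1/11, so y_p = -t*exp(6*t)/11.
General solution: y = C1*exp(6*t) + C2*exp(-5*t) - t*exp(6*t)/11.
Apply the initial conditions: y(0) = C1 + C2 = -3 and y'(0) = -1/11 - 5*C2 + 6*C1 = 0. Solving gives C1 = -164/121, C2 = -199/121.

y = -199*exp(-5*t)/121 - 164*exp(6*t)/121 - t*exp(6*t)/11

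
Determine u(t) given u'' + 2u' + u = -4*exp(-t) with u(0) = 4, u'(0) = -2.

Characteristic equation r² + 2r + 1 = 0 has discriminant (2)² - 4·(1) = 0, so r = -1 is a repeated root.
Hence u_h = (C1 + C2*t)*exp(-t).
Since exp(-t) solves the homogeneous equation (r = -1 is a root of multiplicity 2), multiply the trial by t^2. Try u_p = A*t^2*exp(-t). Substituting into the equation and dividing by exp(-t) gives A = -2, so u_p = -2*t^2*exp(-t).
General solution: u = C1*exp(-t) - 2*t^2*exp(-t) + C2*t*exp(-t).
Apply the initial conditions: u(0) = C1 = 4 and u'(0) = C2 - C1 = -2. Solving gives C1 = 4, C2 = 2.

u = 4*exp(-t) - 2*t**2*exp(-t) + 2*t*exp(-t)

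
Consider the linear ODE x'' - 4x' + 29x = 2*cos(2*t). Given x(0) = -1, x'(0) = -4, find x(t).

x = -16*sin(2*t)/689 + 50*cos(2*t)/689 - 1246*exp(2*t)*sin(5*t)/3445 - 739*cos(5*t)*exp(2*t)/689

Characteristic equation r² - 4r + 29 = 0 has discriminant (-4)² - 4·(29) = -100 < 0, so r = 2 ± 5i.
Hence x_h = C1*cos(5*t)*exp(2*t) + C2*exp(2*t)*sin(5*t).
Try x_p = A*cos(2*t) + B*sin(2*t). Substituting and equating the coefficients of cos(2t) and sin(2t) gives A = 50/689, B = -16/689, so x_p = -16*sin(2*t)/689 + 50*cos(2*t)/689.
General solution: x = -16*sin(2*t)/689 + 50*cos(2*t)/689 + C1*cos(5*t)*exp(2*t) + C2*exp(2*t)*sin(5*t).
Apply the initial conditions: x(0) = 50/689 + C1 = -1 and x'(0) = -32/689 + 2*C1 + 5*C2 = -4. Solving gives C1 = -739/689, C2 = -1246/3445.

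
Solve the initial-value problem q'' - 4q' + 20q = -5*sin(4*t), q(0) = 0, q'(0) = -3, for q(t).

q = -5*cos(4*t)/17 - 5*sin(4*t)/68 - 14*exp(2*t)*sin(4*t)/17 + 5*cos(4*t)*exp(2*t)/17

Characteristic equation r² - 4r + 20 = 0 has discriminant (-4)² - 4·(20) = -64 < 0, so r = 2 ± 4i.
Hence q_h = C1*cos(4*t)*exp(2*t) + C2*exp(2*t)*sin(4*t).
Try q_p = A*cos(4*t) + B*sin(4*t). Substituting and equating the coefficients of cos(4t) and sin(4t) gives A = -5/17, B = -5/68, so q_p = -5*cos(4*t)/17 - 5*sin(4*t)/68.
General solution: q = -5*cos(4*t)/17 - 5*sin(4*t)/68 + C1*cos(4*t)*exp(2*t) + C2*exp(2*t)*sin(4*t).
Apply the initial conditions: q(0) = -5/17 + C1 = 0 and q'(0) = -5/17 + 2*C1 + 4*C2 = -3. Solving gives C1 = 5/17, C2 = -14/17.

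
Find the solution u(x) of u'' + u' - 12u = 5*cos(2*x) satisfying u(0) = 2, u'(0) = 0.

Characteristic equation r² + r - 12 = 0 factors as (r + 4)(r - 3) = 0, so r = -4, 3.
Hence u_h = C1*exp(-4*x) + C2*exp(3*x).
Try u_p = A*cos(2*x) + B*sin(2*x). Substituting and equating the coefficients of cos(2x) and sin(2x) gives A = -4/13, B = 1/26, so u_p = -4*cos(2*x)/13 + sin(2*x)/26.
General solution: u = -4*cos(2*x)/13 + sin(2*x)/26 + C1*exp(-4*x) + C2*exp(3*x).
Apply the initial conditions: u(0) = -4/13 + C1 + C2 = 2 and u'(0) = 1/13 - 4*C1 + 3*C2 = 0. Solving gives C1 = 1, C2 = 17/13.

u = -4*cos(2*x)/13 + sin(2*x)/26 + 17*exp(3*x)/13 + exp(-4*x)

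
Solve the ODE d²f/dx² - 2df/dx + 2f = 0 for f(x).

Characteristic equation r² - 2r + 2 = 0 has discriminant (-2)² - 4·(2) = -4 < 0, so r = 1 ± i.
Hence f_h = C1*cos(x)*exp(x) + C2*exp(x)*sin(x).

f = C1*cos(x)*exp(x) + C2*exp(x)*sin(x)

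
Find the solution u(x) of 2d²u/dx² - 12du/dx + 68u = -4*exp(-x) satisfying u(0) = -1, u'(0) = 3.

u = -2*exp(-x)/41 - 39*cos(5*x)*exp(3*x)/41 + 238*exp(3*x)*sin(5*x)/205

Divide through by 2: u'' - 6u' + 34u = -2*exp(-x).
Characteristic equation r² - 6r + 34 = 0 has discriminant (-6)² - 4·(34) = -100 < 0, so r = 3 ± 5i.
Hence u_h = C1*cos(5*x)*exp(3*x) + C2*exp(3*x)*sin(5*x).
Try u_p = A*exp(-x). Substituting into the equation and dividing by exp(-x) gives A = -2/41, so u_p = -2*exp(-x)/41.
General solution: u = -2*exp(-x)/41 + C1*cos(5*x)*exp(3*x) + C2*exp(3*x)*sin(5*x).
Apply the initial conditions: u(0) = -2/41 + C1 = -1 and u'(0) = 2/41 + 3*C1 + 5*C2 = 3. Solving gives C1 = -39/41, C2 = 238/205.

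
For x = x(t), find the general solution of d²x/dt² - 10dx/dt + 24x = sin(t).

x = 10*cos(t)/629 + 23*sin(t)/629 + C1*exp(6*t) + C2*exp(4*t)

Characteristic equation r² - 10r + 24 = 0 factors as (r - 6)(r - 4) = 0, so r = 6, 4.
Hence x_h = C1*exp(6*t) + C2*exp(4*t).
Try x_p = A*cos(t) + B*sin(t). Substituting and equating the coefficients of cos(t) and sin(t) gives A = 10/629, B = 23/629, so x_p = 10*cos(t)/629 + 23*sin(t)/629.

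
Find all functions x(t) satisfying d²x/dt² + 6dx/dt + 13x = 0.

Characteristic equation r² + 6r + 13 = 0 has discriminant (6)² - 4·(13) = -16 < 0, so r = -3 ± 2i.
Hence x_h = C1*cos(2*t)*exp(-3*t) + C2*exp(-3*t)*sin(2*t).

x = C1*cos(2*t)*exp(-3*t) + C2*exp(-3*t)*sin(2*t)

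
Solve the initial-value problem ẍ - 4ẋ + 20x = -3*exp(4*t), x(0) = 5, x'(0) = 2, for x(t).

Characteristic equation r² - 4r + 20 = 0 has discriminant (-4)² - 4·(20) = -64 < 0, so r = 2 ± 4i.
Hence x_h = C1*cos(4*t)*exp(2*t) + C2*exp(2*t)*sin(4*t).
Try x_p = A*exp(4*t). Substituting into the equation and dividing by exp(4*t) gives A = -3/20, so x_p = -3*exp(4*t)/20.
General solution: x = -3*exp(4*t)/20 + C1*cos(4*t)*exp(2*t) + C2*exp(2*t)*sin(4*t).
Apply the initial conditions: x(0) = -3/20 + C1 = 5 and x'(0) = -3/5 + 2*C1 + 4*C2 = 2. Solving gives C1 = 103/20, C2 = -77/40.

x = -3*exp(4*t)/20 - 77*exp(2*t)*sin(4*t)/40 + 103*cos(4*t)*exp(2*t)/20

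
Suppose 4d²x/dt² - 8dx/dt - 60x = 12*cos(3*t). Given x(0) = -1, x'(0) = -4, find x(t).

Divide through by 4: x'' - 2x' - 15x = 3*cos(3*t).
Characteristic equation r² - 2r - 15 = 0 factors as (r + 3)(r - 5) = 0, so r = -3, 5.
Hence x_h = C1*exp(-3*t) + C2*exp(5*t).
Try x_p = A*cos(3*t) + B*sin(3*t). Substituting and equating the coefficients of cos(3t) and sin(3t) gives A = -2/17, B = -1/34, so x_p = -2*cos(3*t)/17 - sin(3*t)/34.
General solution: x = -2*cos(3*t)/17 - sin(3*t)/34 + C1*exp(-3*t) + C2*exp(5*t).
Apply the initial conditions: x(0) = -2/17 + C1 + C2 = -1 and x'(0) = -3/34 - 3*C1 + 5*C2 = -4. Solving gives C1 = -1/16, C2 = -223/272.

x = -223*exp(5*t)/272 - 2*cos(3*t)/17 - exp(-3*t)/16 - sin(3*t)/34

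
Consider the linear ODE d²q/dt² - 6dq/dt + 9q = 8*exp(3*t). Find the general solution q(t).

Characteristic equation r² - 6r + 9 = 0 has discriminant (-6)² - 4·(9) = 0, so r = 3 is a repeated root.
Hence q_h = (C1 + C2*t)*exp(3*t).
Since exp(3*t) solves the homogeneous equation (r = 3 is a root of multiplicity 2), multiply the trial by t^2. Try q_p = A*t^2*exp(3*t). Substituting into the equation and dividing by exp(3*t) gives A = 4, so q_p = 4*t^2*exp(3*t).

q = C1*exp(3*t) + 4*t**2*exp(3*t) + C2*t*exp(3*t)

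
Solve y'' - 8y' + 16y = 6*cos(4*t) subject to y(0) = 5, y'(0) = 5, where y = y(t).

y = 5*exp(4*t) - 3*sin(4*t)/16 - 57*t*exp(4*t)/4

Characteristic equation r² - 8r + 16 = 0 has discriminant (-8)² - 4·(16) = 0, so r = 4 is a repeated root.
Hence y_h = (C1 + C2*t)*exp(4*t).
Try y_p = A*cos(4*t) + B*sin(4*t). Substituting and equating the coefficients of cos(4t) and sin(4t) gives A = 0, B = -3/16, so y_p = -3*sin(4*t)/16.
General solution: y = -3*sin(4*t)/16 + C1*exp(4*t) + C2*t*exp(4*t).
Apply the initial conditions: y(0) = C1 = 5 and y'(0) = -3/4 + C2 + 4*C1 = 5. Solving gives C1 = 5, C2 = -57/4.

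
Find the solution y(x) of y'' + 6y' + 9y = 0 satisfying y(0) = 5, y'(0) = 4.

y = 5*exp(-3*x) + 19*x*exp(-3*x)

Characteristic equation r² + 6r + 9 = 0 has discriminant (6)² - 4·(9) = 0, so r = -3 is a repeated root.
Hence y_h = (C1 + C2*x)*exp(-3*x).
Apply the initial conditions: y(0) = C1 = 5 and y'(0) = C2 - 3*C1 = 4. Solving gives C1 = 5, C2 = 19.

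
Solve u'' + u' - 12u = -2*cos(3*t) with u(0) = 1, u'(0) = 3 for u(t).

Characteristic equation r² + r - 12 = 0 factors as (r + 4)(r - 3) = 0, so r = -4, 3.
Hence u_h = C1*exp(-4*t) + C2*exp(3*t).
Try u_p = A*cos(3*t) + B*sin(3*t). Substituting and equating the coefficients of cos(3t) and sin(3t) gives A = 7/75, B = -1/75, so u_p = -sin(3*t)/75 + 7*cos(3*t)/75.
General solution: u = -sin(3*t)/75 + 7*cos(3*t)/75 + C1*exp(-4*t) + C2*exp(3*t).
Apply the initial conditions: u(0) = 7/75 + C1 + C2 = 1 and u'(0) = -1/25 - 4*C1 + 3*C2 = 3. Solving gives C1 = -8/175, C2 = 20/21.

u = -8*exp(-4*t)/175 - sin(3*t)/75 + 7*cos(3*t)/75 + 20*exp(3*t)/21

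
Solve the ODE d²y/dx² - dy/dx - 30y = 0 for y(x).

y = C1*exp(-5*x) + C2*exp(6*x)

Characteristic equation r² - r - 30 = 0 factors as (r + 5)(r - 6) = 0, so r = -5, 6.
Hence y_h = C1*exp(-5*x) + C2*exp(6*x).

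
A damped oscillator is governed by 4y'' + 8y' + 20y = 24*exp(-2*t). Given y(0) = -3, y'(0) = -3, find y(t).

y = 6*exp(-2*t)/5 - 21*cos(2*t)*exp(-t)/5 - 12*exp(-t)*sin(2*t)/5

Divide through by 4: y'' + 2y' + 5y = 6*exp(-2*t).
Characteristic equation r² + 2r + 5 = 0 has discriminant (2)² - 4·(5) = -16 < 0, so r = -1 ± 2i.
Hence y_h = C1*cos(2*t)*exp(-t) + C2*exp(-t)*sin(2*t).
Try y_p = A*exp(-2*t). Substituting into the equation and dividing by exp(-2*t) gives A = 6/5, so y_p = 6*exp(-2*t)/5.
General solution: y = 6*exp(-2*t)/5 + C1*cos(2*t)*exp(-t) + C2*exp(-t)*sin(2*t).
Apply the initial conditions: y(0) = 6/5 + C1 = -3 and y'(0) = -12/5 - C1 + 2*C2 = -3. Solving gives C1 = -21/5, C2 = -12/5.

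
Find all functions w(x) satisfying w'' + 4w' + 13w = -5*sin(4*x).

w = 3*sin(4*x)/53 + 16*cos(4*x)/53 + C1*cos(3*x)*exp(-2*x) + C2*exp(-2*x)*sin(3*x)

Characteristic equation r² + 4r + 13 = 0 has discriminant (4)² - 4·(13) = -36 < 0, so r = -2 ± 3i.
Hence w_h = C1*cos(3*x)*exp(-2*x) + C2*exp(-2*x)*sin(3*x).
Try w_p = A*cos(4*x) + B*sin(4*x). Substituting and equating the coefficients of cos(4x) and sin(4x) gives A = 16/53, B = 3/53, so w_p = 3*sin(4*x)/53 + 16*cos(4*x)/53.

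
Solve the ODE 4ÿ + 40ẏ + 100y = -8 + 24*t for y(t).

y = -22/125 + 6*t/25 + C1*exp(-5*t) + C2*t*exp(-5*t)

Divide through by 4: y'' + 10y' + 25y = -2 + 6*t.
Characteristic equation r² + 10r + 25 = 0 has discriminant (10)² - 4·(25) = 0, so r = -5 is a repeated root.
Hence y_h = (C1 + C2*t)*exp(-5*t).
For the particular solution try y_p = A0 + A1*t. Substituting and matching coefficients of each power of t gives A0 = -22/125, A1 = 6/25, so y_p = -22/125 + 6*t/25.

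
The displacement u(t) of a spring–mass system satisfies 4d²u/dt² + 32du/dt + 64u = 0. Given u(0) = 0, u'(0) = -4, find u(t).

u = -4*t*exp(-4*t)

Divide through by 4: u'' + 8u' + 16u = 0.
Characteristic equation r² + 8r + 16 = 0 has discriminant (8)² - 4·(16) = 0, so r = -4 is a repeated root.
Hence u_h = (C1 + C2*t)*exp(-4*t).
Apply the initial conditions: u(0) = C1 = 0 and u'(0) = C2 - 4*C1 = -4. Solving gives C1 = 0, C2 = -4.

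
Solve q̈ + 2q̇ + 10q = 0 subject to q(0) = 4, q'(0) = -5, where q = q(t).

q = 4*cos(3*t)*exp(-t) - exp(-t)*sin(3*t)/3

Characteristic equation r² + 2r + 10 = 0 has discriminant (2)² - 4·(10) = -36 < 0, so r = -1 ± 3i.
Hence q_h = C1*cos(3*t)*exp(-t) + C2*exp(-t)*sin(3*t).
Apply the initial conditions: q(0) = C1 = 4 and q'(0) = -C1 + 3*C2 = -5. Solving gives C1 = 4, C2 = -1/3.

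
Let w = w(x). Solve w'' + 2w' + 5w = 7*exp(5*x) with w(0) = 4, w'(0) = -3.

Characteristic equation r² + 2r + 5 = 0 has discriminant (2)² - 4·(5) = -16 < 0, so r = -1 ± 2i.
Hence w_h = C1*cos(2*x)*exp(-x) + C2*exp(-x)*sin(2*x).
Try w_p = A*exp(5*x). Substituting into the equation and dividing by exp(5*x) gives A = 7/40, so w_p = 7*exp(5*x)/40.
General solution: w = 7*exp(5*x)/40 + C1*cos(2*x)*exp(-x) + C2*exp(-x)*sin(2*x).
Apply the initial conditions: w(0) = 7/40 + C1 = 4 and w'(0) = 7/8 - C1 + 2*C2 = -3. Solving gives C1 = 153/40, C2 = -1/40.

w = 7*exp(5*x)/40 - exp(-x)*sin(2*x)/40 + 153*cos(2*x)*exp(-x)/40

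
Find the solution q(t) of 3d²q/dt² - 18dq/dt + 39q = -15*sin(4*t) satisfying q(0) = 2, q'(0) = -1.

q = -8*cos(4*t)/39 + sin(4*t)/39 - 301*exp(3*t)*sin(2*t)/78 + 86*cos(2*t)*exp(3*t)/39

Divide through by 3: q'' - 6q' + 13q = -5*sin(4*t).
Characteristic equation r² - 6r + 13 = 0 has discriminant (-6)² - 4·(13) = -16 < 0, so r = 3 ± 2i.
Hence q_h = C1*cos(2*t)*exp(3*t) + C2*exp(3*t)*sin(2*t).
Try q_p = A*cos(4*t) + B*sin(4*t). Substituting and equating the coefficients of cos(4t) and sin(4t) gives A = -8/39, B = 1/39, so q_p = -8*cos(4*t)/39 + sin(4*t)/39.
General solution: q = -8*cos(4*t)/39 + sin(4*t)/39 + C1*cos(2*t)*exp(3*t) + C2*exp(3*t)*sin(2*t).
Apply the initial conditions: q(0) = -8/39 + C1 = 2 and q'(0) = 4/39 + 2*C2 + 3*C1 = -1. Solving gives C1 = 86/39, C2 = -301/78.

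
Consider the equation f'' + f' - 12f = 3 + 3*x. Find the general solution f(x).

Characteristic equation r² + r - 12 = 0 factors as (r + 4)(r - 3) = 0, so r = -4, 3.
Hence f_h = C1*exp(-4*x) + C2*exp(3*x).
For the particular solution try f_p = A0 + A1*x. Substituting and matching coefficients of each power of x gives A0 = -13/48, A1 = -1/4, so f_p = -13/48 - x/4.

f = -13/48 - x/4 + C1*exp(-4*x) + C2*exp(3*x)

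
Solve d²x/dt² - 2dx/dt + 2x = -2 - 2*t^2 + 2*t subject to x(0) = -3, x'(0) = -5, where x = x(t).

Characteristic equation r² - 2r + 2 = 0 has discriminant (-2)² - 4·(2) = -4 < 0, so r = 1 ± i.
Hence x_h = C1*cos(t)*exp(t) + C2*exp(t)*sin(t).
For the particular solution try x_p = A0 + A1*t + A2*t^2. Substituting and matching coefficients of each power of t gives A0 = -1, A1 = -1, A2 = -1, so x_p = -1 - t - t^2.
General solution: x = -1 - t - t^2 + C1*cos(t)*exp(t) + C2*exp(t)*sin(t).
Apply the initial conditions: x(0) = -1 + C1 = -3 and x'(0) = -1 + C1 + C2 = -5. Solving gives C1 = -2, C2 = -2.

x = -1 - t - t**2 - 2*cos(t)*exp(t) - 2*exp(t)*sin(t)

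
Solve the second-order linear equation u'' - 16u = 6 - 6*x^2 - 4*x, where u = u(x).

u = -21/64 + x/4 + 3*x**2/8 + C1*exp(-4*x) + C2*exp(4*x)

Characteristic equation r² - 16 = 0 factors as (r + 4)(r - 4) = 0, so r = -4, 4.
Hence u_h = C1*exp(-4*x) + C2*exp(4*x).
For the particular solution try u_p = A0 + A1*x + A2*x^2. Substituting and matching coefficients of each power of x gives A0 = -21/64, A1 = 1/4, A2 = 3/8, so u_p = -21/64 + x/4 + 3*x^2/8.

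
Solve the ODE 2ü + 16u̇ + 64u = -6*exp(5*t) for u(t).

Divide through by 2: u'' + 8u' + 32u = -3*exp(5*t).
Characteristic equation r² + 8r + 32 = 0 has discriminant (8)² - 4·(32) = -64 < 0, so r = -4 ± 4i.
Hence u_h = C1*cos(4*t)*exp(-4*t) + C2*exp(-4*t)*sin(4*t).
Try u_p = A*exp(5*t). Substituting into the equation and dividing by exp(5*t) gives A = -3/97, so u_p = -3*exp(5*t)/97.

u = -3*exp(5*t)/97 + C1*cos(4*t)*exp(-4*t) + C2*exp(-4*t)*sin(4*t)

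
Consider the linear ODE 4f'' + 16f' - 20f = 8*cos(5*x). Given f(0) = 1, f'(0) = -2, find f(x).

f = -3*cos(5*x)/65 + 2*sin(5*x)/65 + 8*exp(-5*x)/15 + 20*exp(x)/39

Divide through by 4: f'' + 4f' - 5f = 2*cos(5*x).
Characteristic equation r² + 4r - 5 = 0 factors as (r - 1)(r + 5) = 0, so r = 1, -5.
Hence f_h = C1*exp(x) + C2*exp(-5*x).
Try f_p = A*cos(5*x) + B*sin(5*x). Substituting and equating the coefficients of cos(5x) and sin(5x) gives A = -3/65, B = 2/65, so f_p = -3*cos(5*x)/65 + 2*sin(5*x)/65.
General solution: f = -3*cos(5*x)/65 + 2*sin(5*x)/65 + C1*exp(x) + C2*exp(-5*x).
Apply the initial conditions: f(0) = -3/65 + C1 + C2 = 1 and f'(0) = 2/13 + C1 - 5*C2 = -2. Solving gives C1 = 20/39, C2 = 8/15.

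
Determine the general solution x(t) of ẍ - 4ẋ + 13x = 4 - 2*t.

x = 44/169 - 2*t/13 + C1*cos(3*t)*exp(2*t) + C2*exp(2*t)*sin(3*t)

Characteristic equation r² - 4r + 13 = 0 has discriminant (-4)² - 4·(13) = -36 < 0, so r = 2 ± 3i.
Hence x_h = C1*cos(3*t)*exp(2*t) + C2*exp(2*t)*sin(3*t).
For the particular solution try x_p = A0 + A1*t. Substituting and matching coefficients of each power of t gives A0 = 44/169, A1 = -2/13, so x_p = 44/169 - 2*t/13.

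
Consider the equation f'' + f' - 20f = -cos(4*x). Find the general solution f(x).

Characteristic equation r² + r - 20 = 0 factors as (r - 4)(r + 5) = 0, so r = 4, -5.
Hence f_h = C1*exp(4*x) + C2*exp(-5*x).
Try f_p = A*cos(4*x) + B*sin(4*x). Substituting and equating the coefficients of cos(4x) and sin(4x) gives A = 9/328, B = -1/328, so f_p = -sin(4*x)/328 + 9*cos(4*x)/328.

f = -sin(4*x)/328 + 9*cos(4*x)/328 + C1*exp(4*x) + C2*exp(-5*x)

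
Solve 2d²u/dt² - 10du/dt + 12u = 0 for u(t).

Divide through by 2: u'' - 5u' + 6u = 0.
Characteristic equation r² - 5r + 6 = 0 factors as (r - 3)(r - 2) = 0, so r = 3, 2.
Hence u_h = C1*exp(3*t) + C2*exp(2*t).

u = C1*exp(3*t) + C2*exp(2*t)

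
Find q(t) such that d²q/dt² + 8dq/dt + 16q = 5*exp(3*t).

q = 5*exp(3*t)/49 + C1*exp(-4*t) + C2*t*exp(-4*t)

Characteristic equation r² + 8r + 16 = 0 has discriminant (8)² - 4·(16) = 0, so r = -4 is a repeated root.
Hence q_h = (C1 + C2*t)*exp(-4*t).
Try q_p = A*exp(3*t). Substituting into the equation and dividing by exp(3*t) gives A = 5/49, so q_p = 5*exp(3*t)/49.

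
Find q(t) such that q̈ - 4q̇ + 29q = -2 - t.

q = -62/841 - t/29 + C1*cos(5*t)*exp(2*t) + C2*exp(2*t)*sin(5*t)

Characteristic equation r² - 4r + 29 = 0 has discriminant (-4)² - 4·(29) = -100 < 0, so r = 2 ± 5i.
Hence q_h = C1*cos(5*t)*exp(2*t) + C2*exp(2*t)*sin(5*t).
For the particular solution try q_p = A0 + A1*t. Substituting and matching coefficients of each power of t gives A0 = -62/841, A1 = -1/29, so q_p = -62/841 - t/29.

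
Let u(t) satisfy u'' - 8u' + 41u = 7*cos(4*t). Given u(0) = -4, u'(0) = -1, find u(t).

u = -224*sin(4*t)/1649 + 175*cos(4*t)/1649 - 6771*cos(5*t)*exp(4*t)/1649 + 26331*exp(4*t)*sin(5*t)/8245

Characteristic equation r² - 8r + 41 = 0 has discriminant (-8)² - 4·(41) = -100 < 0, so r = 4 ± 5i.
Hence u_h = C1*cos(5*t)*exp(4*t) + C2*exp(4*t)*sin(5*t).
Try u_p = A*cos(4*t) + B*sin(4*t). Substituting and equating the coefficients of cos(4t) and sin(4t) gives A = 175/1649, B = -224/1649, so u_p = -224*sin(4*t)/1649 + 175*cos(4*t)/1649.
General solution: u = -224*sin(4*t)/1649 + 175*cos(4*t)/1649 + C1*cos(5*t)*exp(4*t) + C2*exp(4*t)*sin(5*t).
Apply the initial conditions: u(0) = 175/1649 + C1 = -4 and u'(0) = -896/1649 + 4*C1 + 5*C2 = -1. Solving gives C1 = -6771/1649, C2 = 26331/8245.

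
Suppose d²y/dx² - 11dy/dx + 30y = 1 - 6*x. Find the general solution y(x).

Characteristic equation r² - 11r + 30 = 0 factors as (r - 5)(r - 6) = 0, so r = 5, 6.
Hence y_h = C1*exp(5*x) + C2*exp(6*x).
For the particular solution try y_p = A0 + A1*x. Substituting and matching coefficients of each power of x gives A0 = -1/25, A1 = -1/5, so y_p = -1/25 - x/5.

y = -1/25 - x/5 + C1*exp(5*x) + C2*exp(6*x)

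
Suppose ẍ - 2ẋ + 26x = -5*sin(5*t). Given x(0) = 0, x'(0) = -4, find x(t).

Characteristic equation r² - 2r + 26 = 0 has discriminant (-2)² - 4·(26) = -100 < 0, so r = 1 ± 5i.
Hence x_h = C1*cos(5*t)*exp(t) + C2*exp(t)*sin(5*t).
Try x_p = A*cos(5*t) + B*sin(5*t). Substituting and equating the coefficients of cos(5t) and sin(5t) gives A = -50/101, B = -5/101, so x_p = -50*cos(5*t)/101 - 5*sin(5*t)/101.
General solution: x = -50*cos(5*t)/101 - 5*sin(5*t)/101 + C1*cos(5*t)*exp(t) + C2*exp(t)*sin(5*t).
Apply the initial conditions: x(0) = -50/101 + C1 = 0 and x'(0) = -25/101 + C1 + 5*C2 = -4. Solving gives C1 = 50/101, C2 = -429/505.

x = -50*cos(5*t)/101 - 5*sin(5*t)/101 - 429*exp(t)*sin(5*t)/505 + 50*cos(5*t)*exp(t)/101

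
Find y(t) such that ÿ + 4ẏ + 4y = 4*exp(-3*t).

Characteristic equation r² + 4r + 4 = 0 has discriminant (4)² - 4·(4) = 0, so r = -2 is a repeated root.
Hence y_h = (C1 + C2*t)*exp(-2*t).
Try y_p = A*exp(-3*t). Substituting into the equation and dividing by exp(-3*t) gives A = 4, so y_p = 4*exp(-3*t).

y = 4*exp(-3*t) + C1*exp(-2*t) + C2*t*exp(-2*t)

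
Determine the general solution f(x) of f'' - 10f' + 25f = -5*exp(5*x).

f = C1*exp(5*x) - 5*x**2*exp(5*x)/2 + C2*x*exp(5*x)

Characteristic equation r² - 10r + 25 = 0 has discriminant (-10)² - 4·(25) = 0, so r = 5 is a repeated root.
Hence f_h = (C1 + C2*x)*exp(5*x).
Since exp(5*x) solves the homogeneous equation (r = 5 is a root of multiplicity 2), multiply the trial by x^2. Try f_p = A*x^2*exp(5*x). Substituting into the equation and dividing by exp(5*x) gives A = -5/2, so f_p = -5*x^2*exp(5*x)/2.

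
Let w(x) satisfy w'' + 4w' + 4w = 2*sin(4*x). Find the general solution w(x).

Characteristic equation r² + 4r + 4 = 0 has discriminant (4)² - 4·(4) = 0, so r = -2 is a repeated root.
Hence w_h = (C1 + C2*x)*exp(-2*x).
Try w_p = A*cos(4*x) + B*sin(4*x). Substituting and equating the coefficients of cos(4x) and sin(4x) gives A = -2/25, B = -3/50, so w_p = -3*sin(4*x)/50 - 2*cos(4*x)/25.

w = -3*sin(4*x)/50 - 2*cos(4*x)/25 + C1*exp(-2*x) + C2*x*exp(-2*x)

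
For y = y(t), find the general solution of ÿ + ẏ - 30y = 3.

y = -1/10 + C1*exp(5*t) + C2*exp(-6*t)

Characteristic equation r² + r - 30 = 0 factors as (r - 5)(r + 6) = 0, so r = 5, -6.
Hence y_h = C1*exp(5*t) + C2*exp(-6*t).
For the particular solution try y_p = A0. Substituting and matching coefficients of each power of t gives A0 = -1/10, so y_p = -1/10.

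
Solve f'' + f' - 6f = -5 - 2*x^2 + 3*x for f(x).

Characteristic equation r² + r - 6 = 0 factors as (r + 3)(r - 2) = 0, so r = -3, 2.
Hence f_h = C1*exp(-3*x) + C2*exp(2*x).
For the particular solution try f_p = A0 + A1*x + A2*x^2. Substituting and matching coefficients of each power of x gives A0 = 95/108, A1 = -7/18, A2 = 1/3, so f_p = 95/108 - 7*x/18 + x^2/3.

f = 95/108 - 7*x/18 + x**2/3 + C1*exp(-3*x) + C2*exp(2*x)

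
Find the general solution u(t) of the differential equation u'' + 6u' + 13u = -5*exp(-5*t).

Characteristic equation r² + 6r + 13 = 0 has discriminant (6)² - 4·(13) = -16 < 0, so r = -3 ± 2i.
Hence u_h = C1*cos(2*t)*exp(-3*t) + C2*exp(-3*t)*sin(2*t).
Try u_p = A*exp(-5*t). Substituting into the equation and dividing by exp(-5*t) gives A = -5/8, so u_p = -5*exp(-5*t)/8.

u = -5*exp(-5*t)/8 + C1*cos(2*t)*exp(-3*t) + C2*exp(-3*t)*sin(2*t)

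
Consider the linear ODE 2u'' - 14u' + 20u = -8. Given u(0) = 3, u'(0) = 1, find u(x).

Divide through by 2: u'' - 7u' + 10u = -4.
Characteristic equation r² - 7r + 10 = 0 factors as (r - 2)(r - 5) = 0, so r = 2, 5.
Hence u_h = C1*exp(2*x) + C2*exp(5*x).
For the particular solution try u_p = A0. Substituting and matching coefficients of each power of x gives A0 = -2/5, so u_p = -2/5.
General solution: u = -2/5 + C1*exp(2*x) + C2*exp(5*x).
Apply the initial conditions: u(0) = -2/5 + C1 + C2 = 3 and u'(0) = 2*C1 + 5*C2 = 1. Solving gives C1 = 16/3, C2 = -29/15.

u = -2/5 - 29*exp(5*x)/15 + 16*exp(2*x)/3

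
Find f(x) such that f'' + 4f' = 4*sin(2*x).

f = C2 - 2*cos(2*x)/5 - sin(2*x)/5 + C1*exp(-4*x)

Characteristic equation r² + 4r = 0 factors as (r + 4)r = 0, so r = -4, 0.
Hence f_h = C1*exp(-4*x) + C2.
Try f_p = A*cos(2*x) + B*sin(2*x). Substituting and equating the coefficients of cos(2x) and sin(2x) gives A = -2/5, B = -1/5, so f_p = -2*cos(2*x)/5 - sin(2*x)/5.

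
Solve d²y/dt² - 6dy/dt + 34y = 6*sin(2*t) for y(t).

Characteristic equation r² - 6r + 34 = 0 has discriminant (-6)² - 4·(34) = -100 < 0, so r = 3 ± 5i.
Hence y_h = C1*cos(5*t)*exp(3*t) + C2*exp(3*t)*sin(5*t).
Try y_p = A*cos(2*t) + B*sin(2*t). Substituting and equating the coefficients of cos(2t) and sin(2t) gives A = 2/29, B = 5/29, so y_p = 2*cos(2*t)/29 + 5*sin(2*t)/29.

y = 2*cos(2*t)/29 + 5*sin(2*t)/29 + C1*cos(5*t)*exp(3*t) + C2*exp(3*t)*sin(5*t)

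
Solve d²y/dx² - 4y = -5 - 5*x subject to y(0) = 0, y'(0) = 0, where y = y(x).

y = 5/4 - 15*exp(2*x)/16 - 5*exp(-2*x)/16 + 5*x/4

Characteristic equation r² - 4 = 0 factors as (r + 2)(r - 2) = 0, so r = -2, 2.
Hence y_h = C1*exp(-2*x) + C2*exp(2*x).
For the particular solution try y_p = A0 + A1*x. Substituting and matching coefficients of each power of x gives A0 = 5/4, A1 = 5/4, so y_p = 5/4 + 5*x/4.
General solution: y = 5/4 + 5*x/4 + C1*exp(-2*x) + C2*exp(2*x).
Apply the initial conditions: y(0) = 5/4 + C1 + C2 = 0 and y'(0) = 5/4 - 2*C1 + 2*C2 = 0. Solving gives C1 = -5/16, C2 = -15/16.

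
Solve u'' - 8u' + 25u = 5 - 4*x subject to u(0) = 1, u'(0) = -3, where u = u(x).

Characteristic equation r² - 8r + 25 = 0 has discriminant (-8)² - 4·(25) = -36 < 0, so r = 4 ± 3i.
Hence u_h = C1*cos(3*x)*exp(4*x) + C2*exp(4*x)*sin(3*x).
For the particular solution try u_p = A0 + A1*x. Substituting and matching coefficients of each power of x gives A0 = 93/625, A1 = -4/25, so u_p = 93/625 - 4*x/25.
General solution: u = 93/625 - 4*x/25 + C1*cos(3*x)*exp(4*x) + C2*exp(4*x)*sin(3*x).
Apply the initial conditions: u(0) = 93/625 + C1 = 1 and u'(0) = -4/25 + 3*C2 + 4*C1 = -3. Solving gives C1 = 532/625, C2 = -1301/625.

u = 93/625 - 4*x/25 - 1301*exp(4*x)*sin(3*x)/625 + 532*cos(3*x)*exp(4*x)/625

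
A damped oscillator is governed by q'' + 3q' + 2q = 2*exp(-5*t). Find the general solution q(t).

Characteristic equation r² + 3r + 2 = 0 factors as (r + 2)(r + 1) = 0, so r = -2, -1.
Hence q_h = C1*exp(-2*t) + C2*exp(-t).
Try q_p = A*exp(-5*t). Substituting into the equation and dividing by exp(-5*t) gives A = 1/6, so q_p = exp(-5*t)/6.

q = exp(-5*t)/6 + C1*exp(-2*t) + C2*exp(-t)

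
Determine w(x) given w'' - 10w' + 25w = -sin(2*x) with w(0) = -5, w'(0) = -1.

w = -4185*exp(5*x)/841 - 21*sin(2*x)/841 - 20*cos(2*x)/841 + 694*x*exp(5*x)/29

Characteristic equation r² - 10r + 25 = 0 has discriminant (-10)² - 4·(25) = 0, so r = 5 is a repeated root.
Hence w_h = (C1 + C2*x)*exp(5*x).
Try w_p = A*cos(2*x) + B*sin(2*x). Substituting and equating the coefficients of cos(2x) and sin(2x) gives A = -20/841, B = -21/841, so w_p = -21*sin(2*x)/841 - 20*cos(2*x)/841.
General solution: w = -21*sin(2*x)/841 - 20*cos(2*x)/841 + C1*exp(5*x) + C2*x*exp(5*x).
Apply the initial conditions: w(0) = -20/841 + C1 = -5 and w'(0) = -42/841 + C2 + 5*C1 = -1. Solving gives C1 = -4185/841, C2 = 694/29.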